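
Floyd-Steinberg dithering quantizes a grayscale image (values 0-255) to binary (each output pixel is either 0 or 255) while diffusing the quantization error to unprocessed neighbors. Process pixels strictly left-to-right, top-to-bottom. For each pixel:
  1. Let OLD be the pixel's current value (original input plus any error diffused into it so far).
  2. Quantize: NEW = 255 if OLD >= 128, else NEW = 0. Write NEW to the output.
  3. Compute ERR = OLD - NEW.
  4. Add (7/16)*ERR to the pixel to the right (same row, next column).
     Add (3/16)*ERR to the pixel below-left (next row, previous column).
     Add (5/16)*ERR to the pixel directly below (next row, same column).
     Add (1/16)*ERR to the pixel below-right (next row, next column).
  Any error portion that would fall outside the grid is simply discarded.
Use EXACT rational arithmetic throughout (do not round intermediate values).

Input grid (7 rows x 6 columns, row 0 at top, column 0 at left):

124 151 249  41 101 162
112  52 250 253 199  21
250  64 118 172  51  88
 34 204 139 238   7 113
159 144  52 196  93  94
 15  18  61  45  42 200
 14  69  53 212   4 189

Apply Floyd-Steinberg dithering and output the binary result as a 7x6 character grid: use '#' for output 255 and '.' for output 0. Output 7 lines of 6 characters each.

Answer: .##..#
#.###.
#.#..#
.#.#..
#.##.#
.....#
...#.#

Derivation:
(0,0): OLD=124 → NEW=0, ERR=124
(0,1): OLD=821/4 → NEW=255, ERR=-199/4
(0,2): OLD=14543/64 → NEW=255, ERR=-1777/64
(0,3): OLD=29545/1024 → NEW=0, ERR=29545/1024
(0,4): OLD=1861599/16384 → NEW=0, ERR=1861599/16384
(0,5): OLD=55498521/262144 → NEW=255, ERR=-11348199/262144
(1,0): OLD=9051/64 → NEW=255, ERR=-7269/64
(1,1): OLD=-5475/512 → NEW=0, ERR=-5475/512
(1,2): OLD=3914881/16384 → NEW=255, ERR=-263039/16384
(1,3): OLD=17993661/65536 → NEW=255, ERR=1281981/65536
(1,4): OLD=993008807/4194304 → NEW=255, ERR=-76538713/4194304
(1,5): OLD=442228577/67108864 → NEW=0, ERR=442228577/67108864
(2,0): OLD=1740815/8192 → NEW=255, ERR=-348145/8192
(2,1): OLD=8377205/262144 → NEW=0, ERR=8377205/262144
(2,2): OLD=545105759/4194304 → NEW=255, ERR=-524441761/4194304
(2,3): OLD=3992456039/33554432 → NEW=0, ERR=3992456039/33554432
(2,4): OLD=107171554805/1073741824 → NEW=0, ERR=107171554805/1073741824
(2,5): OLD=2277813747459/17179869184 → NEW=255, ERR=-2103052894461/17179869184
(3,0): OLD=112034751/4194304 → NEW=0, ERR=112034751/4194304
(3,1): OLD=6696526195/33554432 → NEW=255, ERR=-1859853965/33554432
(3,2): OLD=26839029465/268435456 → NEW=0, ERR=26839029465/268435456
(3,3): OLD=5666352230651/17179869184 → NEW=255, ERR=1285485588731/17179869184
(3,4): OLD=7615623831355/137438953472 → NEW=0, ERR=7615623831355/137438953472
(3,5): OLD=231394837933461/2199023255552 → NEW=0, ERR=231394837933461/2199023255552
(4,0): OLD=84264303153/536870912 → NEW=255, ERR=-52637779407/536870912
(4,1): OLD=895072433117/8589934592 → NEW=0, ERR=895072433117/8589934592
(4,2): OLD=38317366189639/274877906944 → NEW=255, ERR=-31776500081081/274877906944
(4,3): OLD=815597371867587/4398046511104 → NEW=255, ERR=-305904488463933/4398046511104
(4,4): OLD=7338914940607923/70368744177664 → NEW=0, ERR=7338914940607923/70368744177664
(4,5): OLD=198129369298469637/1125899906842624 → NEW=255, ERR=-88975106946399483/1125899906842624
(5,0): OLD=535779248871/137438953472 → NEW=0, ERR=535779248871/137438953472
(5,1): OLD=107597292683159/4398046511104 → NEW=0, ERR=107597292683159/4398046511104
(5,2): OLD=1022059028748621/35184372088832 → NEW=0, ERR=1022059028748621/35184372088832
(5,3): OLD=54383923934351167/1125899906842624 → NEW=0, ERR=54383923934351167/1125899906842624
(5,4): OLD=172396066287671255/2251799813685248 → NEW=0, ERR=172396066287671255/2251799813685248
(5,5): OLD=7757626076441951091/36028797018963968 → NEW=255, ERR=-1429717163393860749/36028797018963968
(6,0): OLD=1393678976356133/70368744177664 → NEW=0, ERR=1393678976356133/70368744177664
(6,1): OLD=102457302969200385/1125899906842624 → NEW=0, ERR=102457302969200385/1125899906842624
(6,2): OLD=506547591279167353/4503599627370496 → NEW=0, ERR=506547591279167353/4503599627370496
(6,3): OLD=21074921507087768261/72057594037927936 → NEW=255, ERR=2700235027416144581/72057594037927936
(6,4): OLD=45998969967803110965/1152921504606846976 → NEW=0, ERR=45998969967803110965/1152921504606846976
(6,5): OLD=3667939459501996994899/18446744073709551616 → NEW=255, ERR=-1035980279293938667181/18446744073709551616
Row 0: .##..#
Row 1: #.###.
Row 2: #.#..#
Row 3: .#.#..
Row 4: #.##.#
Row 5: .....#
Row 6: ...#.#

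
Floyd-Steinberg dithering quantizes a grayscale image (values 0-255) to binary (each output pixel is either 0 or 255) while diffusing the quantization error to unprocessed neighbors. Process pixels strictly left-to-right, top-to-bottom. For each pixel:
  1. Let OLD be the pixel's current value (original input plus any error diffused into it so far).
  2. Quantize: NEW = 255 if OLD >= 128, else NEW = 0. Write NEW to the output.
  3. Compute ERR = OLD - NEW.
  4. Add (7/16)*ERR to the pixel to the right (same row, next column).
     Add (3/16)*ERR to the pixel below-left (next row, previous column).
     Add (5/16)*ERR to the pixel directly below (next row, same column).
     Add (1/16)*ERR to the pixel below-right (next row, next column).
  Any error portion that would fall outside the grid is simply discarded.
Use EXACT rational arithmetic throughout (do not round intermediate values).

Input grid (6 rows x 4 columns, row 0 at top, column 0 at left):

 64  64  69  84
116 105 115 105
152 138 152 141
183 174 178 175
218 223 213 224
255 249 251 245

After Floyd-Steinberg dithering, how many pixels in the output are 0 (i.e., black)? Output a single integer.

Answer: 8

Derivation:
(0,0): OLD=64 → NEW=0, ERR=64
(0,1): OLD=92 → NEW=0, ERR=92
(0,2): OLD=437/4 → NEW=0, ERR=437/4
(0,3): OLD=8435/64 → NEW=255, ERR=-7885/64
(1,0): OLD=613/4 → NEW=255, ERR=-407/4
(1,1): OLD=3639/32 → NEW=0, ERR=3639/32
(1,2): OLD=185899/1024 → NEW=255, ERR=-75221/1024
(1,3): OLD=674845/16384 → NEW=0, ERR=674845/16384
(2,0): OLD=72461/512 → NEW=255, ERR=-58099/512
(2,1): OLD=1699991/16384 → NEW=0, ERR=1699991/16384
(2,2): OLD=6201981/32768 → NEW=255, ERR=-2153859/32768
(2,3): OLD=63188973/524288 → NEW=0, ERR=63188973/524288
(3,0): OLD=43776485/262144 → NEW=255, ERR=-23070235/262144
(3,1): OLD=622877227/4194304 → NEW=255, ERR=-446670293/4194304
(3,2): OLD=9391949029/67108864 → NEW=255, ERR=-7720811291/67108864
(3,3): OLD=169888979651/1073741824 → NEW=255, ERR=-103915185469/1073741824
(4,0): OLD=11444102673/67108864 → NEW=255, ERR=-5668657647/67108864
(4,1): OLD=67480892875/536870912 → NEW=0, ERR=67480892875/536870912
(4,2): OLD=3560286581747/17179869184 → NEW=255, ERR=-820580060173/17179869184
(4,3): OLD=45538848206229/274877906944 → NEW=255, ERR=-24555018064491/274877906944
(5,0): OLD=2166129693705/8589934592 → NEW=255, ERR=-24303627255/8589934592
(5,1): OLD=74988374369335/274877906944 → NEW=255, ERR=4894508098615/274877906944
(5,2): OLD=64588124320131/274877906944 → NEW=255, ERR=-5505741950589/274877906944
(5,3): OLD=451538415140567/2199023255552 → NEW=255, ERR=-109212515025193/2199023255552
Output grid:
  Row 0: ...#  (3 black, running=3)
  Row 1: #.#.  (2 black, running=5)
  Row 2: #.#.  (2 black, running=7)
  Row 3: ####  (0 black, running=7)
  Row 4: #.##  (1 black, running=8)
  Row 5: ####  (0 black, running=8)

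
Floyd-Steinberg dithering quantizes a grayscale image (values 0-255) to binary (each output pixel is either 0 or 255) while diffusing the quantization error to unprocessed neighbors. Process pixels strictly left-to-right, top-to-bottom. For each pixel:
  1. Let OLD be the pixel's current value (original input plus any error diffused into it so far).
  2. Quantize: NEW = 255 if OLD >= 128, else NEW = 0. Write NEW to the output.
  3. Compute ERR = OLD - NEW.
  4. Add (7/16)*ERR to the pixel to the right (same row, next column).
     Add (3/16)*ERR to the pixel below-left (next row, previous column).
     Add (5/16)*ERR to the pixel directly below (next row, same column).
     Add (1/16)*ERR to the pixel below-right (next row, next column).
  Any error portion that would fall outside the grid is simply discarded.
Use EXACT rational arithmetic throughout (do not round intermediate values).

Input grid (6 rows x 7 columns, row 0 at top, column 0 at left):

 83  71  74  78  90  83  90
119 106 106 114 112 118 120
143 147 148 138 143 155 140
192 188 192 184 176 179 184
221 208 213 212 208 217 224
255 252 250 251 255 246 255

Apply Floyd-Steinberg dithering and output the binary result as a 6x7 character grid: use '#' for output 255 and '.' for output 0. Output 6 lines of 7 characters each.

Answer: ...#..#
##..#.#
.##.##.
#.##.##
#######
#######

Derivation:
(0,0): OLD=83 → NEW=0, ERR=83
(0,1): OLD=1717/16 → NEW=0, ERR=1717/16
(0,2): OLD=30963/256 → NEW=0, ERR=30963/256
(0,3): OLD=536229/4096 → NEW=255, ERR=-508251/4096
(0,4): OLD=2340483/65536 → NEW=0, ERR=2340483/65536
(0,5): OLD=103415189/1048576 → NEW=0, ERR=103415189/1048576
(0,6): OLD=2233855763/16777216 → NEW=255, ERR=-2044334317/16777216
(1,0): OLD=42255/256 → NEW=255, ERR=-23025/256
(1,1): OLD=262249/2048 → NEW=255, ERR=-259991/2048
(1,2): OLD=4698781/65536 → NEW=0, ERR=4698781/65536
(1,3): OLD=31679257/262144 → NEW=0, ERR=31679257/262144
(1,4): OLD=3133439339/16777216 → NEW=255, ERR=-1144750741/16777216
(1,5): OLD=13200752219/134217728 → NEW=0, ERR=13200752219/134217728
(1,6): OLD=281567074805/2147483648 → NEW=255, ERR=-266041255435/2147483648
(2,0): OLD=2984851/32768 → NEW=0, ERR=2984851/32768
(2,1): OLD=162531969/1048576 → NEW=255, ERR=-104854911/1048576
(2,2): OLD=2371981763/16777216 → NEW=255, ERR=-1906208317/16777216
(2,3): OLD=15803316331/134217728 → NEW=0, ERR=15803316331/134217728
(2,4): OLD=213872691291/1073741824 → NEW=255, ERR=-59931473829/1073741824
(2,5): OLD=4598127129801/34359738368 → NEW=255, ERR=-4163606154039/34359738368
(2,6): OLD=29916662999311/549755813888 → NEW=0, ERR=29916662999311/549755813888
(3,0): OLD=3384236899/16777216 → NEW=255, ERR=-893953181/16777216
(3,1): OLD=15814709671/134217728 → NEW=0, ERR=15814709671/134217728
(3,2): OLD=240380007909/1073741824 → NEW=255, ERR=-33424157211/1073741824
(3,3): OLD=814366932211/4294967296 → NEW=255, ERR=-280849728269/4294967296
(3,4): OLD=62995233167203/549755813888 → NEW=0, ERR=62995233167203/549755813888
(3,5): OLD=870721932610009/4398046511104 → NEW=255, ERR=-250779927721511/4398046511104
(3,6): OLD=11856114366895047/70368744177664 → NEW=255, ERR=-6087915398409273/70368744177664
(4,0): OLD=486279887981/2147483648 → NEW=255, ERR=-61328442259/2147483648
(4,1): OLD=7667732307977/34359738368 → NEW=255, ERR=-1094000975863/34359738368
(4,2): OLD=101400288570663/549755813888 → NEW=255, ERR=-38787443970777/549755813888
(4,3): OLD=792694158915037/4398046511104 → NEW=255, ERR=-328807701416483/4398046511104
(4,4): OLD=6907462150407431/35184372088832 → NEW=255, ERR=-2064552732244729/35184372088832
(4,5): OLD=185153790965876487/1125899906842624 → NEW=255, ERR=-101950685278992633/1125899906842624
(4,6): OLD=2770337575801567329/18014398509481984 → NEW=255, ERR=-1823334044116338591/18014398509481984
(5,0): OLD=131999454233131/549755813888 → NEW=255, ERR=-8188278308309/549755813888
(5,1): OLD=969857501119289/4398046511104 → NEW=255, ERR=-151644359212231/4398046511104
(5,2): OLD=6926361270969695/35184372088832 → NEW=255, ERR=-2045653611682465/35184372088832
(5,3): OLD=52576250179724411/281474976710656 → NEW=255, ERR=-19199868881492869/281474976710656
(5,4): OLD=3335720026677351401/18014398509481984 → NEW=255, ERR=-1257951593240554519/18014398509481984
(5,5): OLD=23707951713529739865/144115188075855872 → NEW=255, ERR=-13041421245813507495/144115188075855872
(5,6): OLD=410716969148432804631/2305843009213693952 → NEW=255, ERR=-177272998201059153129/2305843009213693952
Row 0: ...#..#
Row 1: ##..#.#
Row 2: .##.##.
Row 3: #.##.##
Row 4: #######
Row 5: #######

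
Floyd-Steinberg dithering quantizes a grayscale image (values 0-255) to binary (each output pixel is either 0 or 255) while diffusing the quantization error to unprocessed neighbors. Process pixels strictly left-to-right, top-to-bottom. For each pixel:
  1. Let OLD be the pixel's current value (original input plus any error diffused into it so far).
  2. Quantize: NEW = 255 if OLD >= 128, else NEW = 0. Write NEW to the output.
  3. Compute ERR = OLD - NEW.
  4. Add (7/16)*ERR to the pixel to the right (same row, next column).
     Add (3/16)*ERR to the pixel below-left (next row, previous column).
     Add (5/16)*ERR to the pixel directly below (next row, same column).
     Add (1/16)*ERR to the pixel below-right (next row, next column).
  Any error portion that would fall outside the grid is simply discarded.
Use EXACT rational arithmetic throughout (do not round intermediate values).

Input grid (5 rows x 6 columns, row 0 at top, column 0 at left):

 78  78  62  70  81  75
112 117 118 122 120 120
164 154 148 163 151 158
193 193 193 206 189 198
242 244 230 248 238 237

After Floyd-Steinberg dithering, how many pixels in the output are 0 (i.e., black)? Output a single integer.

Answer: 10

Derivation:
(0,0): OLD=78 → NEW=0, ERR=78
(0,1): OLD=897/8 → NEW=0, ERR=897/8
(0,2): OLD=14215/128 → NEW=0, ERR=14215/128
(0,3): OLD=242865/2048 → NEW=0, ERR=242865/2048
(0,4): OLD=4354263/32768 → NEW=255, ERR=-4001577/32768
(0,5): OLD=11310561/524288 → NEW=0, ERR=11310561/524288
(1,0): OLD=20147/128 → NEW=255, ERR=-12493/128
(1,1): OLD=138277/1024 → NEW=255, ERR=-122843/1024
(1,2): OLD=4242249/32768 → NEW=255, ERR=-4113591/32768
(1,3): OLD=11557877/131072 → NEW=0, ERR=11557877/131072
(1,4): OLD=1106232479/8388608 → NEW=255, ERR=-1032862561/8388608
(1,5): OLD=8756530601/134217728 → NEW=0, ERR=8756530601/134217728
(2,0): OLD=1818727/16384 → NEW=0, ERR=1818727/16384
(2,1): OLD=71008669/524288 → NEW=255, ERR=-62684771/524288
(2,2): OLD=549432215/8388608 → NEW=0, ERR=549432215/8388608
(2,3): OLD=12635184415/67108864 → NEW=255, ERR=-4477575905/67108864
(2,4): OLD=217059821149/2147483648 → NEW=0, ERR=217059821149/2147483648
(2,5): OLD=7384367042651/34359738368 → NEW=255, ERR=-1377366241189/34359738368
(3,0): OLD=1721943351/8388608 → NEW=255, ERR=-417151689/8388608
(3,1): OLD=10274331435/67108864 → NEW=255, ERR=-6838428885/67108864
(3,2): OLD=79942040017/536870912 → NEW=255, ERR=-56960042543/536870912
(3,3): OLD=5558646878291/34359738368 → NEW=255, ERR=-3203086405549/34359738368
(3,4): OLD=46211206045491/274877906944 → NEW=255, ERR=-23882660225229/274877906944
(3,5): OLD=676323595081501/4398046511104 → NEW=255, ERR=-445178265250019/4398046511104
(4,0): OLD=222644167193/1073741824 → NEW=255, ERR=-51159997927/1073741824
(4,1): OLD=2891538113157/17179869184 → NEW=255, ERR=-1489328528763/17179869184
(4,2): OLD=74255489372031/549755813888 → NEW=255, ERR=-65932243169409/549755813888
(4,3): OLD=1262035409962395/8796093022208 → NEW=255, ERR=-980968310700645/8796093022208
(4,4): OLD=19316458706306251/140737488355328 → NEW=255, ERR=-16571600824302389/140737488355328
(4,5): OLD=334218905597966765/2251799813685248 → NEW=255, ERR=-239990046891771475/2251799813685248
Output grid:
  Row 0: ....#.  (5 black, running=5)
  Row 1: ###.#.  (2 black, running=7)
  Row 2: .#.#.#  (3 black, running=10)
  Row 3: ######  (0 black, running=10)
  Row 4: ######  (0 black, running=10)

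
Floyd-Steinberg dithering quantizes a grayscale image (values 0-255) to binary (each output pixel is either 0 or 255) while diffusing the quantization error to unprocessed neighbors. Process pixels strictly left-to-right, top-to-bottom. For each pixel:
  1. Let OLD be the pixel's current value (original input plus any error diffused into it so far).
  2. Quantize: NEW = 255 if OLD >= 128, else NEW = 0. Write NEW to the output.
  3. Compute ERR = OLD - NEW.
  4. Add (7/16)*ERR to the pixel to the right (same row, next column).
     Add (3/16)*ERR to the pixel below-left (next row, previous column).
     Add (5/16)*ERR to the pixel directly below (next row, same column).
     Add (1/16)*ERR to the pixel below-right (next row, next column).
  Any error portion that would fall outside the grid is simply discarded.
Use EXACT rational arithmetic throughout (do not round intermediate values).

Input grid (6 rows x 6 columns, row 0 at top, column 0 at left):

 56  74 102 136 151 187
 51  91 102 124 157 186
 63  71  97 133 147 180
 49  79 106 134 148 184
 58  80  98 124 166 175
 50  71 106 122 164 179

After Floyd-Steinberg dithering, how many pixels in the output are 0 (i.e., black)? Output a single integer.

Answer: 20

Derivation:
(0,0): OLD=56 → NEW=0, ERR=56
(0,1): OLD=197/2 → NEW=0, ERR=197/2
(0,2): OLD=4643/32 → NEW=255, ERR=-3517/32
(0,3): OLD=45013/512 → NEW=0, ERR=45013/512
(0,4): OLD=1552083/8192 → NEW=255, ERR=-536877/8192
(0,5): OLD=20752325/131072 → NEW=255, ERR=-12671035/131072
(1,0): OLD=2783/32 → NEW=0, ERR=2783/32
(1,1): OLD=36537/256 → NEW=255, ERR=-28743/256
(1,2): OLD=337293/8192 → NEW=0, ERR=337293/8192
(1,3): OLD=4926009/32768 → NEW=255, ERR=-3429831/32768
(1,4): OLD=163777659/2097152 → NEW=0, ERR=163777659/2097152
(1,5): OLD=6236444653/33554432 → NEW=255, ERR=-2319935507/33554432
(2,0): OLD=283139/4096 → NEW=0, ERR=283139/4096
(2,1): OLD=10395505/131072 → NEW=0, ERR=10395505/131072
(2,2): OLD=247301331/2097152 → NEW=0, ERR=247301331/2097152
(2,3): OLD=2836991419/16777216 → NEW=255, ERR=-1441198661/16777216
(2,4): OLD=61373502065/536870912 → NEW=0, ERR=61373502065/536870912
(2,5): OLD=1832134981159/8589934592 → NEW=255, ERR=-358298339801/8589934592
(3,0): OLD=179249203/2097152 → NEW=0, ERR=179249203/2097152
(3,1): OLD=2812028055/16777216 → NEW=255, ERR=-1466162025/16777216
(3,2): OLD=12545053029/134217728 → NEW=0, ERR=12545053029/134217728
(3,3): OLD=1519150581311/8589934592 → NEW=255, ERR=-671282739649/8589934592
(3,4): OLD=9369538683839/68719476736 → NEW=255, ERR=-8153927883841/68719476736
(3,5): OLD=138756518996177/1099511627776 → NEW=0, ERR=138756518996177/1099511627776
(4,0): OLD=18340738493/268435456 → NEW=0, ERR=18340738493/268435456
(4,1): OLD=452903807289/4294967296 → NEW=0, ERR=452903807289/4294967296
(4,2): OLD=21059564535835/137438953472 → NEW=255, ERR=-13987368599525/137438953472
(4,3): OLD=84987251318503/2199023255552 → NEW=0, ERR=84987251318503/2199023255552
(4,4): OLD=5791578797187991/35184372088832 → NEW=255, ERR=-3180436085464169/35184372088832
(4,5): OLD=94279421213342145/562949953421312 → NEW=255, ERR=-49272816909092415/562949953421312
(5,0): OLD=6261944338107/68719476736 → NEW=0, ERR=6261944338107/68719476736
(5,1): OLD=283690833353771/2199023255552 → NEW=255, ERR=-277060096811989/2199023255552
(5,2): OLD=578990889528873/17592186044416 → NEW=0, ERR=578990889528873/17592186044416
(5,3): OLD=70462672258413619/562949953421312 → NEW=0, ERR=70462672258413619/562949953421312
(5,4): OLD=198740347794943003/1125899906842624 → NEW=255, ERR=-88364128449926117/1125899906842624
(5,5): OLD=2011526310222014759/18014398509481984 → NEW=0, ERR=2011526310222014759/18014398509481984
Output grid:
  Row 0: ..#.##  (3 black, running=3)
  Row 1: .#.#.#  (3 black, running=6)
  Row 2: ...#.#  (4 black, running=10)
  Row 3: .#.##.  (3 black, running=13)
  Row 4: ..#.##  (3 black, running=16)
  Row 5: .#..#.  (4 black, running=20)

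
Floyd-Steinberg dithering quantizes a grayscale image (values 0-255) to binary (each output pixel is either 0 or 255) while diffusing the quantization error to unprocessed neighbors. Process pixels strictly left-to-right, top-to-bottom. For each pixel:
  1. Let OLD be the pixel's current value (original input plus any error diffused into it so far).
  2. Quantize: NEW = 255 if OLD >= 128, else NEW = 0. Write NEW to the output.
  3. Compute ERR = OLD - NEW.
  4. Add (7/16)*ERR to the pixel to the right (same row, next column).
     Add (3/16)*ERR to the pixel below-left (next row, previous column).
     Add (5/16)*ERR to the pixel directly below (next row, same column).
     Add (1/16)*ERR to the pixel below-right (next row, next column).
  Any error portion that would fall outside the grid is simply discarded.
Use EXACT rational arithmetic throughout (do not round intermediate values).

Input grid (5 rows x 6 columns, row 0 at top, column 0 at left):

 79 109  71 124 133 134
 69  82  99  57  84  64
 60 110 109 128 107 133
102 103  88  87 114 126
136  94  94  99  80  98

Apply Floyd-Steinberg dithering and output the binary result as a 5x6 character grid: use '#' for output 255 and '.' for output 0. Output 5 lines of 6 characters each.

Answer: .#.#.#
......
.###.#
....#.
##.#.#

Derivation:
(0,0): OLD=79 → NEW=0, ERR=79
(0,1): OLD=2297/16 → NEW=255, ERR=-1783/16
(0,2): OLD=5695/256 → NEW=0, ERR=5695/256
(0,3): OLD=547769/4096 → NEW=255, ERR=-496711/4096
(0,4): OLD=5239311/65536 → NEW=0, ERR=5239311/65536
(0,5): OLD=177184361/1048576 → NEW=255, ERR=-90202519/1048576
(1,0): OLD=18635/256 → NEW=0, ERR=18635/256
(1,1): OLD=180493/2048 → NEW=0, ERR=180493/2048
(1,2): OLD=7523985/65536 → NEW=0, ERR=7523985/65536
(1,3): OLD=22468925/262144 → NEW=0, ERR=22468925/262144
(1,4): OLD=2059795351/16777216 → NEW=0, ERR=2059795351/16777216
(1,5): OLD=25723498737/268435456 → NEW=0, ERR=25723498737/268435456
(2,0): OLD=3252959/32768 → NEW=0, ERR=3252959/32768
(2,1): OLD=217106181/1048576 → NEW=255, ERR=-50280699/1048576
(2,2): OLD=2440709967/16777216 → NEW=255, ERR=-1837480113/16777216
(2,3): OLD=18396479895/134217728 → NEW=255, ERR=-15829040745/134217728
(2,4): OLD=502917233733/4294967296 → NEW=0, ERR=502917233733/4294967296
(2,5): OLD=15245298550835/68719476736 → NEW=255, ERR=-2278168016845/68719476736
(3,0): OLD=2080907375/16777216 → NEW=0, ERR=2080907375/16777216
(3,1): OLD=17172911171/134217728 → NEW=0, ERR=17172911171/134217728
(3,2): OLD=90883341497/1073741824 → NEW=0, ERR=90883341497/1073741824
(3,3): OLD=7029038311019/68719476736 → NEW=0, ERR=7029038311019/68719476736
(3,4): OLD=99920999765131/549755813888 → NEW=255, ERR=-40266732776309/549755813888
(3,5): OLD=799687276608069/8796093022208 → NEW=0, ERR=799687276608069/8796093022208
(4,0): OLD=426812804641/2147483648 → NEW=255, ERR=-120795525599/2147483648
(4,1): OLD=4569735814061/34359738368 → NEW=255, ERR=-4191997469779/34359738368
(4,2): OLD=103628443165687/1099511627776 → NEW=0, ERR=103628443165687/1099511627776
(4,3): OLD=2880812730473587/17592186044416 → NEW=255, ERR=-1605194710852493/17592186044416
(4,4): OLD=11436515383944867/281474976710656 → NEW=0, ERR=11436515383944867/281474976710656
(4,5): OLD=628741768245743509/4503599627370496 → NEW=255, ERR=-519676136733732971/4503599627370496
Row 0: .#.#.#
Row 1: ......
Row 2: .###.#
Row 3: ....#.
Row 4: ##.#.#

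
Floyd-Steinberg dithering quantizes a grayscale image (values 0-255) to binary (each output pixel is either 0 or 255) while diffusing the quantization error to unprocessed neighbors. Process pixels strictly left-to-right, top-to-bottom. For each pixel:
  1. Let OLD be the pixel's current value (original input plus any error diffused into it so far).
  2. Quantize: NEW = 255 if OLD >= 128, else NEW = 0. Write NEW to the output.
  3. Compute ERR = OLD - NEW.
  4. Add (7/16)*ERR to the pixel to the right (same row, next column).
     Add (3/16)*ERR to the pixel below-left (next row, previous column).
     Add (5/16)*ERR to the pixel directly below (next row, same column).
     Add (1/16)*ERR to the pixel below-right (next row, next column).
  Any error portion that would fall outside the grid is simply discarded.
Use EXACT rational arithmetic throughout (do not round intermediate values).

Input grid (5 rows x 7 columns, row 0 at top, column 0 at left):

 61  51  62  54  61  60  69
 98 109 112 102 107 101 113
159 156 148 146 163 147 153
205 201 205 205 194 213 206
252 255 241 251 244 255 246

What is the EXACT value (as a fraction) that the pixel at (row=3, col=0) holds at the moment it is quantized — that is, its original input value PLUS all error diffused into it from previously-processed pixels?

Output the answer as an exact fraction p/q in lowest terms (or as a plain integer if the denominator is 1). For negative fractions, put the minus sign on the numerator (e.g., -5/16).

(0,0): OLD=61 → NEW=0, ERR=61
(0,1): OLD=1243/16 → NEW=0, ERR=1243/16
(0,2): OLD=24573/256 → NEW=0, ERR=24573/256
(0,3): OLD=393195/4096 → NEW=0, ERR=393195/4096
(0,4): OLD=6750061/65536 → NEW=0, ERR=6750061/65536
(0,5): OLD=110164987/1048576 → NEW=0, ERR=110164987/1048576
(0,6): OLD=1928782813/16777216 → NEW=0, ERR=1928782813/16777216
(1,0): OLD=33697/256 → NEW=255, ERR=-31583/256
(1,1): OLD=207079/2048 → NEW=0, ERR=207079/2048
(1,2): OLD=13702771/65536 → NEW=255, ERR=-3008909/65536
(1,3): OLD=35972215/262144 → NEW=255, ERR=-30874505/262144
(1,4): OLD=1901833733/16777216 → NEW=0, ERR=1901833733/16777216
(1,5): OLD=28376190101/134217728 → NEW=255, ERR=-5849330539/134217728
(1,6): OLD=292972769307/2147483648 → NEW=255, ERR=-254635560933/2147483648
(2,0): OLD=4568029/32768 → NEW=255, ERR=-3787811/32768
(2,1): OLD=126569167/1048576 → NEW=0, ERR=126569167/1048576
(2,2): OLD=2863829805/16777216 → NEW=255, ERR=-1414360275/16777216
(2,3): OLD=12173216773/134217728 → NEW=0, ERR=12173216773/134217728
(2,4): OLD=238984981589/1073741824 → NEW=255, ERR=-34819183531/1073741824
(2,5): OLD=3574994562567/34359738368 → NEW=0, ERR=3574994562567/34359738368
(2,6): OLD=87269327970209/549755813888 → NEW=255, ERR=-52918404571231/549755813888
(3,0): OLD=3212987021/16777216 → NEW=255, ERR=-1065203059/16777216
Target (3,0): original=205, with diffused error = 3212987021/16777216

Answer: 3212987021/16777216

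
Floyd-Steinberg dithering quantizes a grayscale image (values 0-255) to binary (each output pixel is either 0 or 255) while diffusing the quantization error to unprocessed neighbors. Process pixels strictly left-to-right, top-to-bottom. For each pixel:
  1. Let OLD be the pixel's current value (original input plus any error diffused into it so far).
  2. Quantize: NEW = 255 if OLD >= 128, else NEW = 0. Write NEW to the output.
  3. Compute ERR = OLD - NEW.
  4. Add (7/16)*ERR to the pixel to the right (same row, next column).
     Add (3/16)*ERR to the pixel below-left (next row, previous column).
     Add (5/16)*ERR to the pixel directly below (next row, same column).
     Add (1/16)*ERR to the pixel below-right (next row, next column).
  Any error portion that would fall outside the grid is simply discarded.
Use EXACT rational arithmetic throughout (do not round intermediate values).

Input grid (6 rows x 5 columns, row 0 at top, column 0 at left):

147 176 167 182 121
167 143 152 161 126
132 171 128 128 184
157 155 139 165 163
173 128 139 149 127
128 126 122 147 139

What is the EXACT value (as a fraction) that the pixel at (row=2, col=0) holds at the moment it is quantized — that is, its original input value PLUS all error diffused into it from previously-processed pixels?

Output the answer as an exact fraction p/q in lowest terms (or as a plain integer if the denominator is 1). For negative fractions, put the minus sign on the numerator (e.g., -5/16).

(0,0): OLD=147 → NEW=255, ERR=-108
(0,1): OLD=515/4 → NEW=255, ERR=-505/4
(0,2): OLD=7153/64 → NEW=0, ERR=7153/64
(0,3): OLD=236439/1024 → NEW=255, ERR=-24681/1024
(0,4): OLD=1809697/16384 → NEW=0, ERR=1809697/16384
(1,0): OLD=7013/64 → NEW=0, ERR=7013/64
(1,1): OLD=84835/512 → NEW=255, ERR=-45725/512
(1,2): OLD=2219135/16384 → NEW=255, ERR=-1958785/16384
(1,3): OLD=8444867/65536 → NEW=255, ERR=-8266813/65536
(1,4): OLD=108867241/1048576 → NEW=0, ERR=108867241/1048576
(2,0): OLD=1224689/8192 → NEW=255, ERR=-864271/8192
Target (2,0): original=132, with diffused error = 1224689/8192

Answer: 1224689/8192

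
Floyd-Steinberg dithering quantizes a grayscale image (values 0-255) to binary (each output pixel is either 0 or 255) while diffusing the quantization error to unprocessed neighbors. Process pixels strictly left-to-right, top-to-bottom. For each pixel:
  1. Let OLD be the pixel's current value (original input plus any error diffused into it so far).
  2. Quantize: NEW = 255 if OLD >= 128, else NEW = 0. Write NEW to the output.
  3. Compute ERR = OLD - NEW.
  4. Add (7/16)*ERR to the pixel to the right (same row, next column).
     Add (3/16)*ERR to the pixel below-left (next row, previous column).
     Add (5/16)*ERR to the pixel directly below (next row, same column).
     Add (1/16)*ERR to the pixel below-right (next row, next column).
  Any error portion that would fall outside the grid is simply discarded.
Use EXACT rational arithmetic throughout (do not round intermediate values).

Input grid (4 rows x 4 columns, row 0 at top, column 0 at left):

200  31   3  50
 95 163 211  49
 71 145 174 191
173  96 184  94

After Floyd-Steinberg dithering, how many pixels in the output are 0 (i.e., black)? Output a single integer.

(0,0): OLD=200 → NEW=255, ERR=-55
(0,1): OLD=111/16 → NEW=0, ERR=111/16
(0,2): OLD=1545/256 → NEW=0, ERR=1545/256
(0,3): OLD=215615/4096 → NEW=0, ERR=215615/4096
(1,0): OLD=20253/256 → NEW=0, ERR=20253/256
(1,1): OLD=404427/2048 → NEW=255, ERR=-117813/2048
(1,2): OLD=12977575/65536 → NEW=255, ERR=-3734105/65536
(1,3): OLD=42886209/1048576 → NEW=0, ERR=42886209/1048576
(2,0): OLD=2783209/32768 → NEW=0, ERR=2783209/32768
(2,1): OLD=166140819/1048576 → NEW=255, ERR=-101246061/1048576
(2,2): OLD=247515391/2097152 → NEW=0, ERR=247515391/2097152
(2,3): OLD=8450874979/33554432 → NEW=255, ERR=-105505181/33554432
(3,0): OLD=3044033625/16777216 → NEW=255, ERR=-1234156455/16777216
(3,1): OLD=16396396103/268435456 → NEW=0, ERR=16396396103/268435456
(3,2): OLD=1035007489465/4294967296 → NEW=255, ERR=-60209171015/4294967296
(3,3): OLD=6477554821007/68719476736 → NEW=0, ERR=6477554821007/68719476736
Output grid:
  Row 0: #...  (3 black, running=3)
  Row 1: .##.  (2 black, running=5)
  Row 2: .#.#  (2 black, running=7)
  Row 3: #.#.  (2 black, running=9)

Answer: 9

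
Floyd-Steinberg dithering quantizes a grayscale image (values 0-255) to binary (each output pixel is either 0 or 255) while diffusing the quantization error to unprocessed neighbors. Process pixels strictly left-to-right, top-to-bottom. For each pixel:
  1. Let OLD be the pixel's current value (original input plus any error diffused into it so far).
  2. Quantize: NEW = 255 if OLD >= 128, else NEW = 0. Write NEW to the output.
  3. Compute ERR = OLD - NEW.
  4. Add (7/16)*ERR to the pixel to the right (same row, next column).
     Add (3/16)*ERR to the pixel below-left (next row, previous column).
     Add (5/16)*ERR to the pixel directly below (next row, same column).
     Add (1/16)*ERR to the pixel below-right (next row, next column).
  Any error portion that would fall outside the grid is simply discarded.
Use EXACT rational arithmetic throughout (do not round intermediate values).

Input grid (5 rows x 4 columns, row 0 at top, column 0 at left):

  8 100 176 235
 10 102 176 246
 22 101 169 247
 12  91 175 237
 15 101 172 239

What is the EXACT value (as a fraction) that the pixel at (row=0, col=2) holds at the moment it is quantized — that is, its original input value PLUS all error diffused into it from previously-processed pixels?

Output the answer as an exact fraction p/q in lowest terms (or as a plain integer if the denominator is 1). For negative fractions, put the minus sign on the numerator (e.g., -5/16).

(0,0): OLD=8 → NEW=0, ERR=8
(0,1): OLD=207/2 → NEW=0, ERR=207/2
(0,2): OLD=7081/32 → NEW=255, ERR=-1079/32
Target (0,2): original=176, with diffused error = 7081/32

Answer: 7081/32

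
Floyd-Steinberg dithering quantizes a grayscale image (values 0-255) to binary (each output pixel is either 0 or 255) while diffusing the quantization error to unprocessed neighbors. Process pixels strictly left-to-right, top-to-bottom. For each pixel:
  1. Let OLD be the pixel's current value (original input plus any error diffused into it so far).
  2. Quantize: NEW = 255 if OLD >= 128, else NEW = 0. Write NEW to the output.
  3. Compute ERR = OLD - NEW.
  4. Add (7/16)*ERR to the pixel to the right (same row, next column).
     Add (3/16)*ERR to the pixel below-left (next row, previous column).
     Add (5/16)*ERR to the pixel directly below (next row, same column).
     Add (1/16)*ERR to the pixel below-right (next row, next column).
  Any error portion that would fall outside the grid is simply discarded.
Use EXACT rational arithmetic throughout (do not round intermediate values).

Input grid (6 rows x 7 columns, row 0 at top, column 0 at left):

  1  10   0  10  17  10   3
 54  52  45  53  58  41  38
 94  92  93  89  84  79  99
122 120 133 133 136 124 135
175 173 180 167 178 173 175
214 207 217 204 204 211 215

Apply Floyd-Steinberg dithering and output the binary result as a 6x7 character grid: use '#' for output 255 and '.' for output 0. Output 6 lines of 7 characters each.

Answer: .......
.......
.#.#.#.
#.#.#.#
######.
#.#.###

Derivation:
(0,0): OLD=1 → NEW=0, ERR=1
(0,1): OLD=167/16 → NEW=0, ERR=167/16
(0,2): OLD=1169/256 → NEW=0, ERR=1169/256
(0,3): OLD=49143/4096 → NEW=0, ERR=49143/4096
(0,4): OLD=1458113/65536 → NEW=0, ERR=1458113/65536
(0,5): OLD=20692551/1048576 → NEW=0, ERR=20692551/1048576
(0,6): OLD=195179505/16777216 → NEW=0, ERR=195179505/16777216
(1,0): OLD=14405/256 → NEW=0, ERR=14405/256
(1,1): OLD=165475/2048 → NEW=0, ERR=165475/2048
(1,2): OLD=5549471/65536 → NEW=0, ERR=5549471/65536
(1,3): OLD=25756467/262144 → NEW=0, ERR=25756467/262144
(1,4): OLD=1885566905/16777216 → NEW=0, ERR=1885566905/16777216
(1,5): OLD=13409520777/134217728 → NEW=0, ERR=13409520777/134217728
(1,6): OLD=185926850791/2147483648 → NEW=0, ERR=185926850791/2147483648
(2,0): OLD=4152817/32768 → NEW=0, ERR=4152817/32768
(2,1): OLD=201420523/1048576 → NEW=255, ERR=-65966357/1048576
(2,2): OLD=1936275073/16777216 → NEW=0, ERR=1936275073/16777216
(2,3): OLD=26382057913/134217728 → NEW=255, ERR=-7843462727/134217728
(2,4): OLD=127161468489/1073741824 → NEW=0, ERR=127161468489/1073741824
(2,5): OLD=6366574668291/34359738368 → NEW=255, ERR=-2395158615549/34359738368
(2,6): OLD=55966700648261/549755813888 → NEW=0, ERR=55966700648261/549755813888
(3,0): OLD=2513372001/16777216 → NEW=255, ERR=-1764818079/16777216
(3,1): OLD=11258143565/134217728 → NEW=0, ERR=11258143565/134217728
(3,2): OLD=204949625591/1073741824 → NEW=255, ERR=-68854539529/1073741824
(3,3): OLD=498652081457/4294967296 → NEW=0, ERR=498652081457/4294967296
(3,4): OLD=113843739903841/549755813888 → NEW=255, ERR=-26343992637599/549755813888
(3,5): OLD=473850835428915/4398046511104 → NEW=0, ERR=473850835428915/4398046511104
(3,6): OLD=14748824035127213/70368744177664 → NEW=255, ERR=-3195205730177107/70368744177664
(4,0): OLD=338991345935/2147483648 → NEW=255, ERR=-208616984305/2147483648
(4,1): OLD=4745543381443/34359738368 → NEW=255, ERR=-4016189902397/34359738368
(4,2): OLD=74675725566029/549755813888 → NEW=255, ERR=-65512006975411/549755813888
(4,3): OLD=607607657930847/4398046511104 → NEW=255, ERR=-513894202400673/4398046511104
(4,4): OLD=4903394789507117/35184372088832 → NEW=255, ERR=-4068620093145043/35184372088832
(4,5): OLD=162770421165912557/1125899906842624 → NEW=255, ERR=-124334055078956563/1125899906842624
(4,6): OLD=2147870709062284939/18014398509481984 → NEW=0, ERR=2147870709062284939/18014398509481984
(5,0): OLD=88909815720441/549755813888 → NEW=255, ERR=-51277916820999/549755813888
(5,1): OLD=445304338374995/4398046511104 → NEW=0, ERR=445304338374995/4398046511104
(5,2): OLD=6855456330726389/35184372088832 → NEW=255, ERR=-2116558551925771/35184372088832
(5,3): OLD=31535741906289449/281474976710656 → NEW=0, ERR=31535741906289449/281474976710656
(5,4): OLD=3402399773355780451/18014398509481984 → NEW=255, ERR=-1191271846562125469/18014398509481984
(5,5): OLD=23445730337628183731/144115188075855872 → NEW=255, ERR=-13303642621715063629/144115188075855872
(5,6): OLD=472630817941323711773/2305843009213693952 → NEW=255, ERR=-115359149408168245987/2305843009213693952
Row 0: .......
Row 1: .......
Row 2: .#.#.#.
Row 3: #.#.#.#
Row 4: ######.
Row 5: #.#.###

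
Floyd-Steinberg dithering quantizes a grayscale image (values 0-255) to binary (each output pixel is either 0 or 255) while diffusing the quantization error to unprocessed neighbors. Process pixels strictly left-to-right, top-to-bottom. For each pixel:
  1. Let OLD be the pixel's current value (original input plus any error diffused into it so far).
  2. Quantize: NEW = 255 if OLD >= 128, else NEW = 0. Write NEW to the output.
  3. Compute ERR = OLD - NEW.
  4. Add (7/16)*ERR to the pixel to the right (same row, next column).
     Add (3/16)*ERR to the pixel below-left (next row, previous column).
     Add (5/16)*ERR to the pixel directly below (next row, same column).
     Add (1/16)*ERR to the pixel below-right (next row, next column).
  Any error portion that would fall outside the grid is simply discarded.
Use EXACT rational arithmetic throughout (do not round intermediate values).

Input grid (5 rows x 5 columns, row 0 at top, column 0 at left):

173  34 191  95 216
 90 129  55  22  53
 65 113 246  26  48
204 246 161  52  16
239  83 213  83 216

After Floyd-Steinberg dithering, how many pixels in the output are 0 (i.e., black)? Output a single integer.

(0,0): OLD=173 → NEW=255, ERR=-82
(0,1): OLD=-15/8 → NEW=0, ERR=-15/8
(0,2): OLD=24343/128 → NEW=255, ERR=-8297/128
(0,3): OLD=136481/2048 → NEW=0, ERR=136481/2048
(0,4): OLD=8033255/32768 → NEW=255, ERR=-322585/32768
(1,0): OLD=8195/128 → NEW=0, ERR=8195/128
(1,1): OLD=142485/1024 → NEW=255, ERR=-118635/1024
(1,2): OLD=-116807/32768 → NEW=0, ERR=-116807/32768
(1,3): OLD=4635845/131072 → NEW=0, ERR=4635845/131072
(1,4): OLD=145883055/2097152 → NEW=0, ERR=145883055/2097152
(2,0): OLD=1036855/16384 → NEW=0, ERR=1036855/16384
(2,1): OLD=56526413/524288 → NEW=0, ERR=56526413/524288
(2,2): OLD=2444826919/8388608 → NEW=255, ERR=305731879/8388608
(2,3): OLD=8833948549/134217728 → NEW=0, ERR=8833948549/134217728
(2,4): OLD=216346537827/2147483648 → NEW=0, ERR=216346537827/2147483648
(3,0): OLD=2046752071/8388608 → NEW=255, ERR=-92342969/8388608
(3,1): OLD=19170669371/67108864 → NEW=255, ERR=2057909051/67108864
(3,2): OLD=439986751737/2147483648 → NEW=255, ERR=-107621578503/2147483648
(3,3): OLD=308422275505/4294967296 → NEW=0, ERR=308422275505/4294967296
(3,4): OLD=5704619288149/68719476736 → NEW=0, ERR=5704619288149/68719476736
(4,0): OLD=259104304329/1073741824 → NEW=255, ERR=-14699860791/1073741824
(4,1): OLD=2628821146057/34359738368 → NEW=0, ERR=2628821146057/34359738368
(4,2): OLD=135345794146535/549755813888 → NEW=255, ERR=-4841938394905/549755813888
(4,3): OLD=1002932147220937/8796093022208 → NEW=0, ERR=1002932147220937/8796093022208
(4,4): OLD=41702427679947007/140737488355328 → NEW=255, ERR=5814368149338367/140737488355328
Output grid:
  Row 0: #.#.#  (2 black, running=2)
  Row 1: .#...  (4 black, running=6)
  Row 2: ..#..  (4 black, running=10)
  Row 3: ###..  (2 black, running=12)
  Row 4: #.#.#  (2 black, running=14)

Answer: 14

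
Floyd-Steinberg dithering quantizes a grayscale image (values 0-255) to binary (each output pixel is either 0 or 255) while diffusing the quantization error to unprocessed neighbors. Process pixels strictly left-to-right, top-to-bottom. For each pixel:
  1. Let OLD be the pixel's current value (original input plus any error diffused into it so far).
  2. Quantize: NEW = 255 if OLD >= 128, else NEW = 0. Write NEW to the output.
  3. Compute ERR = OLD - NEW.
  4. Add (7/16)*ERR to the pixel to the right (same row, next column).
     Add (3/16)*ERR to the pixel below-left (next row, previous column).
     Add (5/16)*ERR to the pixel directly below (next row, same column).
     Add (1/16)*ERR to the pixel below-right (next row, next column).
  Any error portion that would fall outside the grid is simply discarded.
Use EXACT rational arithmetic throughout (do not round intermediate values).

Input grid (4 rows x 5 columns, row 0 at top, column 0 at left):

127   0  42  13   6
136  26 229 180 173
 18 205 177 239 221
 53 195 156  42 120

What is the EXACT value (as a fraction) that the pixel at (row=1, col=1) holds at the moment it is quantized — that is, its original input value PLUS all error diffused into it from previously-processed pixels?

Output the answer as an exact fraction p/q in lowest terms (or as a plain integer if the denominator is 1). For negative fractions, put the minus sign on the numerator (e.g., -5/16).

Answer: 68797/2048

Derivation:
(0,0): OLD=127 → NEW=0, ERR=127
(0,1): OLD=889/16 → NEW=0, ERR=889/16
(0,2): OLD=16975/256 → NEW=0, ERR=16975/256
(0,3): OLD=172073/4096 → NEW=0, ERR=172073/4096
(0,4): OLD=1597727/65536 → NEW=0, ERR=1597727/65536
(1,0): OLD=47643/256 → NEW=255, ERR=-17637/256
(1,1): OLD=68797/2048 → NEW=0, ERR=68797/2048
Target (1,1): original=26, with diffused error = 68797/2048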